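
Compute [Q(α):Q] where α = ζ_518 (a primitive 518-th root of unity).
[Q(α):Q] = 216

The minimal polynomial of ζ_518 over Q is the 518-th cyclotomic polynomial Φ_518(x), which is irreducible over Q and has degree φ(518) = 216. Hence [Q(α):Q] = φ(518) = 216.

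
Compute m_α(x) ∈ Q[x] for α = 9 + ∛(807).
m_α(x) = x^3 - 27x^2 + 243x - 1536

Set β = α - 9 = ∛(807), so β^3 = 807. Then (α - 9)^3 - 807 = 0, i.e. α is a root of g(x) = (x - 9)^3 - 807 = x^3 - 27x^2 + 243x - 1536. Since g(x) = h(x - 9) where h(x) = x^3 - 807, and h is irreducible over Q (because 807 is not a perfect cube, so h has no rational root, and a monic cubic with no rational root is irreducible), g is also irreducible (irreducibility is preserved under the substitution x → x - 9). Hence m_α(x) = x^3 - 27x^2 + 243x - 1536.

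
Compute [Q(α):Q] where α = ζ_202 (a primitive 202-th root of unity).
[Q(α):Q] = 100

The minimal polynomial of ζ_202 over Q is the 202-th cyclotomic polynomial Φ_202(x), which is irreducible over Q and has degree φ(202) = 100. Hence [Q(α):Q] = φ(202) = 100.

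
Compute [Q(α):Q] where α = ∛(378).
[Q(α):Q] = 3

The minimal polynomial of α is x^3 - 378, irreducible over Q since 378 is not a perfect cube (so x^3 - 378 has no rational root). Hence [Q(α):Q] = deg(m_α) = 3.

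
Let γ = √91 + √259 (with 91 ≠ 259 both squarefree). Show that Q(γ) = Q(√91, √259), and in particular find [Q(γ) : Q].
[Q(γ) : Q] = 4 (equivalently, Q(γ) = Q(√91, √259))

Obviously Q(γ) ⊆ Q(√91, √259), and [Q(√91, √259):Q] = 4 (since 91, 259 are distinct squarefree integers > 1 with 23569 not a perfect square). To show equality we compute the minimal polynomial of γ. From γ = √91 + √259: γ^2 = 91 + 2√(23569) + 259 = 350 + 2√(23569), so γ^2 - 350 = 2√(23569); squaring, (γ^2 - 350)^2 = 4·23569, i.e. γ^4 - 700γ^2 + 122500 - 94276 = 0, i.e. γ^4 - 700γ^2 + 28224 = 0. So γ is a root of x^4 - 700x^2 + 28224. This polynomial is irreducible over Q: it has no rational root (each ±√91 ± √259 is irrational), and any factorization into two quadratics over Q would force √(23569) ∈ Q (pairing opposite roots) or √91, √259 ∈ Q (other pairings), all impossible. Hence [Q(γ):Q] = 4 = [Q(√91, √259):Q], so Q(γ) = Q(√91, √259).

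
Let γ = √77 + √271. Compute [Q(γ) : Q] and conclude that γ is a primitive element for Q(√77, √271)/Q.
[Q(γ) : Q] = 4 (equivalently, Q(γ) = Q(√77, √271))

Obviously Q(γ) ⊆ Q(√77, √271), and [Q(√77, √271):Q] = 4 (since 77, 271 are distinct squarefree integers > 1 with 20867 not a perfect square). To show equality we compute the minimal polynomial of γ. From γ = √77 + √271: γ^2 = 77 + 2√(20867) + 271 = 348 + 2√(20867), so γ^2 - 348 = 2√(20867); squaring, (γ^2 - 348)^2 = 4·20867, i.e. γ^4 - 696γ^2 + 121104 - 83468 = 0, i.e. γ^4 - 696γ^2 + 37636 = 0. So γ is a root of x^4 - 696x^2 + 37636. This polynomial is irreducible over Q: it has no rational root (each ±√77 ± √271 is irrational), and any factorization into two quadratics over Q would force √(20867) ∈ Q (pairing opposite roots) or √77, √271 ∈ Q (other pairings), all impossible. Hence [Q(γ):Q] = 4 = [Q(√77, √271):Q], so Q(γ) = Q(√77, √271).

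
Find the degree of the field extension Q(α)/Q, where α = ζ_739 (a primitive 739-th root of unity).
[Q(α):Q] = 738

The minimal polynomial of ζ_739 over Q is the 739-th cyclotomic polynomial Φ_739(x), which is irreducible over Q and has degree φ(739) = 738. Hence [Q(α):Q] = φ(739) = 738.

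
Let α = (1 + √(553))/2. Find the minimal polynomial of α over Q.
m_α(x) = x^2 - x - 138

From 2α - 1 = √(553), squaring gives (2α - 1)^2 = 553, i.e. 4α^2 - 4α + 1 = 553, so α^2 - α + (1 - 553)/4 = 0. Since 553 ≡ 1 (mod 4), (1 - 553)/4 = -138 ∈ Z. The polynomial x^2 - x - 138 has discriminant 1 - 4·(-138) = 553, which is not a perfect square in Q (d = 553 is squarefree and ≠ 1), so x^2 - x - 138 is irreducible over Q. It is the minimal polynomial of α.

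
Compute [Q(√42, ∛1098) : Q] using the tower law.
[Q(√42, ∛1098) : Q] = 6

Let L = Q(√42, ∛1098). Since Q(√42) ⊂ L and [Q(√42):Q] = 2, the tower law gives 2 | [L:Q]. Likewise Q(∛1098) ⊂ L with [Q(∛1098):Q] = 3 (because 1098 is not a perfect cube), so 3 | [L:Q]. As gcd(2,3) = 1, [L:Q] is divisible by 6. Conversely L is generated over Q by √42 and ∛1098, so [L:Q] ≤ 2·3 = 6. Therefore [Q(√42, ∛1098) : Q] = 6.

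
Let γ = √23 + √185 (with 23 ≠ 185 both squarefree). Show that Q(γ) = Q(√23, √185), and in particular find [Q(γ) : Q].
[Q(γ) : Q] = 4 (equivalently, Q(γ) = Q(√23, √185))

Obviously Q(γ) ⊆ Q(√23, √185), and [Q(√23, √185):Q] = 4 (since 23, 185 are distinct squarefree integers > 1 with 4255 not a perfect square). To show equality we compute the minimal polynomial of γ. From γ = √23 + √185: γ^2 = 23 + 2√(4255) + 185 = 208 + 2√(4255), so γ^2 - 208 = 2√(4255); squaring, (γ^2 - 208)^2 = 4·4255, i.e. γ^4 - 416γ^2 + 43264 - 17020 = 0, i.e. γ^4 - 416γ^2 + 26244 = 0. So γ is a root of x^4 - 416x^2 + 26244. This polynomial is irreducible over Q: it has no rational root (each ±√23 ± √185 is irrational), and any factorization into two quadratics over Q would force √(4255) ∈ Q (pairing opposite roots) or √23, √185 ∈ Q (other pairings), all impossible. Hence [Q(γ):Q] = 4 = [Q(√23, √185):Q], so Q(γ) = Q(√23, √185).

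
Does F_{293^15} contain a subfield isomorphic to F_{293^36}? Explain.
No: F_{293^36} is not a subfield of F_{293^15}

F_{p^m} embeds in F_{p^n} iff m | n. Here 36 ∤ 15 (since 15 = 0·36 + 15 with remainder 15 ≠ 0), so F_{293^36} is not a subfield of F_{293^15}. Equivalently: if it were, the tower law would give 36 = [F_{293^36}:F_293] dividing [F_{293^15}:F_293] = 15, contradiction.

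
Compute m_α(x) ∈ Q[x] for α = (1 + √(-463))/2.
m_α(x) = x^2 - x + 116

From 2α - 1 = √(-463), squaring gives (2α - 1)^2 = -463, i.e. 4α^2 - 4α + 1 = -463, so α^2 - α + (1 + 463)/4 = 0. Since -463 ≡ 1 (mod 4), (1 + 463)/4 = 116 ∈ Z. The polynomial x^2 - x + 116 has discriminant 1 - 4·(116) = -463, which is not a perfect square in Q (d = -463 is squarefree and ≠ 1), so x^2 - x + 116 is irreducible over Q. It is the minimal polynomial of α.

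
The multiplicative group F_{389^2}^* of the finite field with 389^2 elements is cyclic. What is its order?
|F_{389^2}^*| = 151320

F_{389^2} has 389^2 = 151321 elements; its multiplicative group consists of all nonzero elements, so |F_{389^2}^*| = 151321 - 1 = 151320. (It is cyclic since any finite subgroup of the multiplicative group of a field is cyclic.)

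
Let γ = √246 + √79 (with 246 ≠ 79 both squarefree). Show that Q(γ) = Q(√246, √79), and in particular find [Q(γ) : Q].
[Q(γ) : Q] = 4 (equivalently, Q(γ) = Q(√246, √79))

Obviously Q(γ) ⊆ Q(√246, √79), and [Q(√246, √79):Q] = 4 (since 246, 79 are distinct squarefree integers > 1 with 19434 not a perfect square). To show equality we compute the minimal polynomial of γ. From γ = √246 + √79: γ^2 = 246 + 2√(19434) + 79 = 325 + 2√(19434), so γ^2 - 325 = 2√(19434); squaring, (γ^2 - 325)^2 = 4·19434, i.e. γ^4 - 650γ^2 + 105625 - 77736 = 0, i.e. γ^4 - 650γ^2 + 27889 = 0. So γ is a root of x^4 - 650x^2 + 27889. This polynomial is irreducible over Q: it has no rational root (each ±√246 ± √79 is irrational), and any factorization into two quadratics over Q would force √(19434) ∈ Q (pairing opposite roots) or √246, √79 ∈ Q (other pairings), all impossible. Hence [Q(γ):Q] = 4 = [Q(√246, √79):Q], so Q(γ) = Q(√246, √79).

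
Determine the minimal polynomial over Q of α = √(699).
m_α(x) = x^2 - 699

α satisfies α^2 - 699 = 0, so x^2 - 699 annihilates α. Since d = 699 is squarefree and ≠ 1, it is not a perfect square in Q, so x^2 - 699 has no rational root and is therefore irreducible over Q (a degree-2 polynomial over a field is irreducible iff it has no root). Hence m_α(x) = x^2 - 699.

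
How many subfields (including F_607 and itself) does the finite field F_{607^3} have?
F_{607^3} has 2 subfields

The subfields of F_{p^n} are exactly the fields F_{p^d} for d | n (each is the fixed field of the unique index-d subgroup of Gal(F_{p^n}/F_p) ≅ Z/nZ). The divisors of n = 3 are {1, 3}, giving 2 subfields: F_{607^1}, F_{607^3}.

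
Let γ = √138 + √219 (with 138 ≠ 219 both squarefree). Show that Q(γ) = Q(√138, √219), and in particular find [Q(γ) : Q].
[Q(γ) : Q] = 4 (equivalently, Q(γ) = Q(√138, √219))

Obviously Q(γ) ⊆ Q(√138, √219), and [Q(√138, √219):Q] = 4 (since 138, 219 are distinct squarefree integers > 1 with 30222 not a perfect square). To show equality we compute the minimal polynomial of γ. From γ = √138 + √219: γ^2 = 138 + 2√(30222) + 219 = 357 + 2√(30222), so γ^2 - 357 = 2√(30222); squaring, (γ^2 - 357)^2 = 4·30222, i.e. γ^4 - 714γ^2 + 127449 - 120888 = 0, i.e. γ^4 - 714γ^2 + 6561 = 0. So γ is a root of x^4 - 714x^2 + 6561. This polynomial is irreducible over Q: it has no rational root (each ±√138 ± √219 is irrational), and any factorization into two quadratics over Q would force √(30222) ∈ Q (pairing opposite roots) or √138, √219 ∈ Q (other pairings), all impossible. Hence [Q(γ):Q] = 4 = [Q(√138, √219):Q], so Q(γ) = Q(√138, √219).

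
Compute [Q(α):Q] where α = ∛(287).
[Q(α):Q] = 3

The minimal polynomial of α is x^3 - 287, irreducible over Q since 287 is not a perfect cube (so x^3 - 287 has no rational root). Hence [Q(α):Q] = deg(m_α) = 3.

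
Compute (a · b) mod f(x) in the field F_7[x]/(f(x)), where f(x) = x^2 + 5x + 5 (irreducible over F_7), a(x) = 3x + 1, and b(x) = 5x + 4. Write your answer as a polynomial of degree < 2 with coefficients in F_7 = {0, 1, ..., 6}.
a · b ≡ 5x + 6 (mod f(x))

Multiply in F_7[x]: a(x)·b(x) = (3x + 1)·(5x + 4) = x^2 + 3x + 4. This has degree ≥ 2, so divide by f(x) over F_7: x^2 + 3x + 4 = (1)·(x^2 + 5x + 5) + (5x + 6). Hence a·b ≡ 5x + 6 (mod f). (F_7[x]/(f) is a field with 7^2 = 49 elements since f is irreducible of degree 2.)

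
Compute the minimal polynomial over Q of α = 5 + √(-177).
m_α(x) = x^2 - 10x + 202

From α - 5 = √(-177), squaring gives (α - 5)^2 = -177, i.e. α^2 - 10α + 25 = -177, so α^2 - 10α + 202 = 0. The discriminant of x^2 - 10x + 202 is (-10)^2 - 4·(202) = 100 - 808 = -708, and 4·(-177) is not a perfect square in Q since -177 is squarefree and ≠ 1. Hence x^2 - 10x + 202 is irreducible over Q and is the minimal polynomial of α.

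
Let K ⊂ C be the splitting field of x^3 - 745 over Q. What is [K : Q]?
[K : Q] = 6

The roots of x^3 - 745 are ∛745, ω∛745, ω^2∛745 where ω = e^(2πi/3) is a primitive cube root of unity, so K = Q(∛745, ω). Now [Q(∛745):Q] = 3 (since 745 is not a perfect cube, x^3 - 745 is irreducible) and [Q(ω):Q] = 2. Both 2 and 3 divide [K:Q], and [K:Q] ≤ 3·2 = 6, so [K:Q] = 6. (Equivalently: Q(∛745) ⊂ R but ω ∉ R, so [K : Q(∛745)] = 2.)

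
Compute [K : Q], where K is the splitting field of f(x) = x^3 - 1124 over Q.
[K : Q] = 6

The roots of x^3 - 1124 are ∛1124, ω∛1124, ω^2∛1124 where ω = e^(2πi/3) is a primitive cube root of unity, so K = Q(∛1124, ω). Now [Q(∛1124):Q] = 3 (since 1124 is not a perfect cube, x^3 - 1124 is irreducible) and [Q(ω):Q] = 2. Both 2 and 3 divide [K:Q], and [K:Q] ≤ 3·2 = 6, so [K:Q] = 6. (Equivalently: Q(∛1124) ⊂ R but ω ∉ R, so [K : Q(∛1124)] = 2.)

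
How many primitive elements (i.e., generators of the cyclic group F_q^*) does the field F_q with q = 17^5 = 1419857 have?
There are φ(1419856) = 709920 primitive elements

F_q^* is cyclic of order q - 1 = 1419856. A cyclic group of order m has exactly φ(m) generators. Here m = 1419856 = 2^4 · 88741, so the number of primitive elements is φ(1419856) = 709920.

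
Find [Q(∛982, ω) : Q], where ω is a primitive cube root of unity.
[Q(∛982, ω) : Q] = 6

[Q(∛982):Q] = 3 (min poly x^3 - 982, irreducible since 982 is not a perfect cube). [Q(ω):Q] = 2 (min poly x^2 + x + 1). Since Q(∛982) ⊂ R and ω ∉ R, we have ω ∉ Q(∛982), so x^2 + x + 1 remains irreducible over Q(∛982) and [Q(∛982, ω) : Q(∛982)] = 2. By the tower law, [Q(∛982, ω) : Q] = 3 · 2 = 6. (In fact Q(∛982, ω) is the splitting field of x^3 - 982 over Q.)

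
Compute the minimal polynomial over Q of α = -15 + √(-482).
m_α(x) = x^2 + 30x + 707

From α + 15 = √(-482), squaring gives (α + 15)^2 = -482, i.e. α^2 + 30α + 225 = -482, so α^2 + 30α + 707 = 0. The discriminant of x^2 + 30x + 707 is (30)^2 - 4·(707) = 900 - 2828 = -1928, and 4·(-482) is not a perfect square in Q since -482 is squarefree and ≠ 1. Hence x^2 + 30x + 707 is irreducible over Q and is the minimal polynomial of α.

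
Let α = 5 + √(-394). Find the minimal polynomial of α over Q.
m_α(x) = x^2 - 10x + 419

From α - 5 = √(-394), squaring gives (α - 5)^2 = -394, i.e. α^2 - 10α + 25 = -394, so α^2 - 10α + 419 = 0. The discriminant of x^2 - 10x + 419 is (-10)^2 - 4·(419) = 100 - 1676 = -1576, and 4·(-394) is not a perfect square in Q since -394 is squarefree and ≠ 1. Hence x^2 - 10x + 419 is irreducible over Q and is the minimal polynomial of α.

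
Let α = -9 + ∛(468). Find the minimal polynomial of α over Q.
m_α(x) = x^3 + 27x^2 + 243x + 261

Set β = α + 9 = ∛(468), so β^3 = 468. Then (α + 9)^3 - 468 = 0, i.e. α is a root of g(x) = (x + 9)^3 - 468 = x^3 + 27x^2 + 243x + 261. Since g(x) = h(x + 9) where h(x) = x^3 - 468, and h is irreducible over Q (because 468 is not a perfect cube, so h has no rational root, and a monic cubic with no rational root is irreducible), g is also irreducible (irreducibility is preserved under the substitution x → x + 9). Hence m_α(x) = x^3 + 27x^2 + 243x + 261.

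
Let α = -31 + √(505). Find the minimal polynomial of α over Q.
m_α(x) = x^2 + 62x + 456

From α + 31 = √(505), squaring gives (α + 31)^2 = 505, i.e. α^2 + 62α + 961 = 505, so α^2 + 62α + 456 = 0. The discriminant of x^2 + 62x + 456 is (62)^2 - 4·(456) = 3844 - 1824 = 2020, and 4·(505) is not a perfect square in Q since 505 is squarefree and ≠ 1. Hence x^2 + 62x + 456 is irreducible over Q and is the minimal polynomial of α.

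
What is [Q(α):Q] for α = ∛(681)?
[Q(α):Q] = 3

The minimal polynomial of α is x^3 - 681, irreducible over Q since 681 is not a perfect cube (so x^3 - 681 has no rational root). Hence [Q(α):Q] = deg(m_α) = 3.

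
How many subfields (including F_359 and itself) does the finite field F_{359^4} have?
F_{359^4} has 3 subfields

The subfields of F_{p^n} are exactly the fields F_{p^d} for d | n (each is the fixed field of the unique index-d subgroup of Gal(F_{p^n}/F_p) ≅ Z/nZ). The divisors of n = 4 are {1, 2, 4}, giving 3 subfields: F_{359^1}, F_{359^2}, F_{359^4}.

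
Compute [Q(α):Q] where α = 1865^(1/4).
[Q(α):Q] = 4

α is a root of x^4 - 1865. By Eisenstein's criterion at the prime p = 5 (which divides the constant term 1865 but p^2 = 25 does not, since 1865 is squarefree), x^4 - 1865 is irreducible over Q. Hence [Q(α):Q] = 4.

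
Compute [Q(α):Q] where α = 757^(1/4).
[Q(α):Q] = 4

α is a root of x^4 - 757. By Eisenstein's criterion at the prime p = 757 (which divides the constant term 757 but p^2 = 573049 does not, since 757 is squarefree), x^4 - 757 is irreducible over Q. Hence [Q(α):Q] = 4.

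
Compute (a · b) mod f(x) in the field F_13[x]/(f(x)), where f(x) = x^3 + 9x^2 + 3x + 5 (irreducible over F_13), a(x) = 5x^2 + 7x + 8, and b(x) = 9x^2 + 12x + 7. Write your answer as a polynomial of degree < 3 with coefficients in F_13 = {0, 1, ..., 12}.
a · b ≡ 7x^2 + 12x + 10 (mod f(x))

Multiply in F_13[x]: a(x)·b(x) = (5x^2 + 7x + 8)·(9x^2 + 12x + 7) = 6x^4 + 6x^3 + 9x^2 + 2x + 4. This has degree ≥ 3, so divide by f(x) over F_13: 6x^4 + 6x^3 + 9x^2 + 2x + 4 = (6x + 4)·(x^3 + 9x^2 + 3x + 5) + (7x^2 + 12x + 10). Hence a·b ≡ 7x^2 + 12x + 10 (mod f). (F_13[x]/(f) is a field with 13^3 = 2197 elements since f is irreducible of degree 3.)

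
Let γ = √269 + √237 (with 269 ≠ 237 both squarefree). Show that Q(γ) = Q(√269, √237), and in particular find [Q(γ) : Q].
[Q(γ) : Q] = 4 (equivalently, Q(γ) = Q(√269, √237))

Obviously Q(γ) ⊆ Q(√269, √237), and [Q(√269, √237):Q] = 4 (since 269, 237 are distinct squarefree integers > 1 with 63753 not a perfect square). To show equality we compute the minimal polynomial of γ. From γ = √269 + √237: γ^2 = 269 + 2√(63753) + 237 = 506 + 2√(63753), so γ^2 - 506 = 2√(63753); squaring, (γ^2 - 506)^2 = 4·63753, i.e. γ^4 - 1012γ^2 + 256036 - 255012 = 0, i.e. γ^4 - 1012γ^2 + 1024 = 0. So γ is a root of x^4 - 1012x^2 + 1024. This polynomial is irreducible over Q: it has no rational root (each ±√269 ± √237 is irrational), and any factorization into two quadratics over Q would force √(63753) ∈ Q (pairing opposite roots) or √269, √237 ∈ Q (other pairings), all impossible. Hence [Q(γ):Q] = 4 = [Q(√269, √237):Q], so Q(γ) = Q(√269, √237).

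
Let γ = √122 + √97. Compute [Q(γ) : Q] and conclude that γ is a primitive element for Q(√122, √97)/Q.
[Q(γ) : Q] = 4 (equivalently, Q(γ) = Q(√122, √97))

Obviously Q(γ) ⊆ Q(√122, √97), and [Q(√122, √97):Q] = 4 (since 122, 97 are distinct squarefree integers > 1 with 11834 not a perfect square). To show equality we compute the minimal polynomial of γ. From γ = √122 + √97: γ^2 = 122 + 2√(11834) + 97 = 219 + 2√(11834), so γ^2 - 219 = 2√(11834); squaring, (γ^2 - 219)^2 = 4·11834, i.e. γ^4 - 438γ^2 + 47961 - 47336 = 0, i.e. γ^4 - 438γ^2 + 625 = 0. So γ is a root of x^4 - 438x^2 + 625. This polynomial is irreducible over Q: it has no rational root (each ±√122 ± √97 is irrational), and any factorization into two quadratics over Q would force √(11834) ∈ Q (pairing opposite roots) or √122, √97 ∈ Q (other pairings), all impossible. Hence [Q(γ):Q] = 4 = [Q(√122, √97):Q], so Q(γ) = Q(√122, √97).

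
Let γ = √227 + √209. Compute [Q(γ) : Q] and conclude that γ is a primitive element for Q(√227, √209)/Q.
[Q(γ) : Q] = 4 (equivalently, Q(γ) = Q(√227, √209))

Obviously Q(γ) ⊆ Q(√227, √209), and [Q(√227, √209):Q] = 4 (since 227, 209 are distinct squarefree integers > 1 with 47443 not a perfect square). To show equality we compute the minimal polynomial of γ. From γ = √227 + √209: γ^2 = 227 + 2√(47443) + 209 = 436 + 2√(47443), so γ^2 - 436 = 2√(47443); squaring, (γ^2 - 436)^2 = 4·47443, i.e. γ^4 - 872γ^2 + 190096 - 189772 = 0, i.e. γ^4 - 872γ^2 + 324 = 0. So γ is a root of x^4 - 872x^2 + 324. This polynomial is irreducible over Q: it has no rational root (each ±√227 ± √209 is irrational), and any factorization into two quadratics over Q would force √(47443) ∈ Q (pairing opposite roots) or √227, √209 ∈ Q (other pairings), all impossible. Hence [Q(γ):Q] = 4 = [Q(√227, √209):Q], so Q(γ) = Q(√227, √209).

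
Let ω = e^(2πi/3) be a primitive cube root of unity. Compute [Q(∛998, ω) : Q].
[Q(∛998, ω) : Q] = 6

[Q(∛998):Q] = 3 (min poly x^3 - 998, irreducible since 998 is not a perfect cube). [Q(ω):Q] = 2 (min poly x^2 + x + 1). Since Q(∛998) ⊂ R and ω ∉ R, we have ω ∉ Q(∛998), so x^2 + x + 1 remains irreducible over Q(∛998) and [Q(∛998, ω) : Q(∛998)] = 2. By the tower law, [Q(∛998, ω) : Q] = 3 · 2 = 6. (In fact Q(∛998, ω) is the splitting field of x^3 - 998 over Q.)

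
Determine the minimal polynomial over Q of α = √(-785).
m_α(x) = x^2 + 785

α satisfies α^2 + 785 = 0, so x^2 + 785 annihilates α. Since d = -785 is squarefree and ≠ 1, it is not a perfect square in Q, so x^2 + 785 has no rational root and is therefore irreducible over Q (a degree-2 polynomial over a field is irreducible iff it has no root). Hence m_α(x) = x^2 + 785.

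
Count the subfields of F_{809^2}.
F_{809^2} has 2 subfields

The subfields of F_{p^n} are exactly the fields F_{p^d} for d | n (each is the fixed field of the unique index-d subgroup of Gal(F_{p^n}/F_p) ≅ Z/nZ). The divisors of n = 2 are {1, 2}, giving 2 subfields: F_{809^1}, F_{809^2}.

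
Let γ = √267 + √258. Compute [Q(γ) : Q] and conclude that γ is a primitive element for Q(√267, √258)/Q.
[Q(γ) : Q] = 4 (equivalently, Q(γ) = Q(√267, √258))

Obviously Q(γ) ⊆ Q(√267, √258), and [Q(√267, √258):Q] = 4 (since 267, 258 are distinct squarefree integers > 1 with 68886 not a perfect square). To show equality we compute the minimal polynomial of γ. From γ = √267 + √258: γ^2 = 267 + 2√(68886) + 258 = 525 + 2√(68886), so γ^2 - 525 = 2√(68886); squaring, (γ^2 - 525)^2 = 4·68886, i.e. γ^4 - 1050γ^2 + 275625 - 275544 = 0, i.e. γ^4 - 1050γ^2 + 81 = 0. So γ is a root of x^4 - 1050x^2 + 81. This polynomial is irreducible over Q: it has no rational root (each ±√267 ± √258 is irrational), and any factorization into two quadratics over Q would force √(68886) ∈ Q (pairing opposite roots) or √267, √258 ∈ Q (other pairings), all impossible. Hence [Q(γ):Q] = 4 = [Q(√267, √258):Q], so Q(γ) = Q(√267, √258).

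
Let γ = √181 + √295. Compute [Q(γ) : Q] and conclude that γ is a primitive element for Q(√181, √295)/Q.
[Q(γ) : Q] = 4 (equivalently, Q(γ) = Q(√181, √295))

Obviously Q(γ) ⊆ Q(√181, √295), and [Q(√181, √295):Q] = 4 (since 181, 295 are distinct squarefree integers > 1 with 53395 not a perfect square). To show equality we compute the minimal polynomial of γ. From γ = √181 + √295: γ^2 = 181 + 2√(53395) + 295 = 476 + 2√(53395), so γ^2 - 476 = 2√(53395); squaring, (γ^2 - 476)^2 = 4·53395, i.e. γ^4 - 952γ^2 + 226576 - 213580 = 0, i.e. γ^4 - 952γ^2 + 12996 = 0. So γ is a root of x^4 - 952x^2 + 12996. This polynomial is irreducible over Q: it has no rational root (each ±√181 ± √295 is irrational), and any factorization into two quadratics over Q would force √(53395) ∈ Q (pairing opposite roots) or √181, √295 ∈ Q (other pairings), all impossible. Hence [Q(γ):Q] = 4 = [Q(√181, √295):Q], so Q(γ) = Q(√181, √295).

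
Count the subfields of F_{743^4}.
F_{743^4} has 3 subfields

The subfields of F_{p^n} are exactly the fields F_{p^d} for d | n (each is the fixed field of the unique index-d subgroup of Gal(F_{p^n}/F_p) ≅ Z/nZ). The divisors of n = 4 are {1, 2, 4}, giving 3 subfields: F_{743^1}, F_{743^2}, F_{743^4}.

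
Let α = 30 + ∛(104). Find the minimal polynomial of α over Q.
m_α(x) = x^3 - 90x^2 + 2700x - 27104

Set β = α - 30 = ∛(104), so β^3 = 104. Then (α - 30)^3 - 104 = 0, i.e. α is a root of g(x) = (x - 30)^3 - 104 = x^3 - 90x^2 + 2700x - 27104. Since g(x) = h(x - 30) where h(x) = x^3 - 104, and h is irreducible over Q (because 104 is not a perfect cube, so h has no rational root, and a monic cubic with no rational root is irreducible), g is also irreducible (irreducibility is preserved under the substitution x → x - 30). Hence m_α(x) = x^3 - 90x^2 + 2700x - 27104.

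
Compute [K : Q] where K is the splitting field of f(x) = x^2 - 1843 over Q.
[K : Q] = 2

f(x) = x^2 - 1843 factors as (x - √1843)(x + √1843). The splitting field is K = Q(√1843). Since 1843 is squarefree and > 1, it is not a perfect square, so x^2 - 1843 is irreducible over Q and [Q(√1843) : Q] = 2. Hence [K : Q] = 2.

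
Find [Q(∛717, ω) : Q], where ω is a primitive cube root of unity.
[Q(∛717, ω) : Q] = 6

[Q(∛717):Q] = 3 (min poly x^3 - 717, irreducible since 717 is not a perfect cube). [Q(ω):Q] = 2 (min poly x^2 + x + 1). Since Q(∛717) ⊂ R and ω ∉ R, we have ω ∉ Q(∛717), so x^2 + x + 1 remains irreducible over Q(∛717) and [Q(∛717, ω) : Q(∛717)] = 2. By the tower law, [Q(∛717, ω) : Q] = 3 · 2 = 6. (In fact Q(∛717, ω) is the splitting field of x^3 - 717 over Q.)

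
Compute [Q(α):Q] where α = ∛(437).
[Q(α):Q] = 3

The minimal polynomial of α is x^3 - 437, irreducible over Q since 437 is not a perfect cube (so x^3 - 437 has no rational root). Hence [Q(α):Q] = deg(m_α) = 3.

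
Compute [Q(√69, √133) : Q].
[Q(√69, √133) : Q] = 4

[Q(√69):Q] = 2 (min poly x^2 - 69, irreducible since 69 is squarefree > 1). For the top step, suppose √133 ∈ Q(√69), say √133 = c + d√69 with c, d ∈ Q. Squaring: 133 = c^2 + 69d^2 + 2cd√69. Since √69 ∉ Q this forces 2cd = 0. If d = 0 then √133 = c ∈ Q, contradicting 133 squarefree > 1. If c = 0 then 133 = 69d^2, so 69·133 = (69d)^2 is a perfect square in Q — but 69·133 = 9177 is not a perfect square (since 69 and 133 are distinct squarefree integers). Contradiction. Hence √133 ∉ Q(√69), so x^2 - 133 stays irreducible over Q(√69) and [Q(√69, √133) : Q(√69)] = 2. By the tower law, [Q(√69, √133) : Q] = 2 · 2 = 4.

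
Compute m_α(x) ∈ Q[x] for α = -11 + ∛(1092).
m_α(x) = x^3 + 33x^2 + 363x + 239

Set β = α + 11 = ∛(1092), so β^3 = 1092. Then (α + 11)^3 - 1092 = 0, i.e. α is a root of g(x) = (x + 11)^3 - 1092 = x^3 + 33x^2 + 363x + 239. Since g(x) = h(x + 11) where h(x) = x^3 - 1092, and h is irreducible over Q (because 1092 is not a perfect cube, so h has no rational root, and a monic cubic with no rational root is irreducible), g is also irreducible (irreducibility is preserved under the substitution x → x + 11). Hence m_α(x) = x^3 + 33x^2 + 363x + 239.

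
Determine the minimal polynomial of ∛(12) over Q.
m_α(x) = x^3 - 12

α satisfies α^3 = 12, so x^3 - 12 annihilates α. By the rational root test, a rational root p/q (in lowest terms) of x^3 - 12 would satisfy p^3 = 12 q^3, forcing q = 1 and p^3 = 12; but 12 is not a perfect cube, contradiction. A monic cubic over Q with no rational root is irreducible (any nontrivial factorization would include a linear factor). Hence x^3 - 12 is the minimal polynomial of α, and in particular [Q(α):Q] = 3.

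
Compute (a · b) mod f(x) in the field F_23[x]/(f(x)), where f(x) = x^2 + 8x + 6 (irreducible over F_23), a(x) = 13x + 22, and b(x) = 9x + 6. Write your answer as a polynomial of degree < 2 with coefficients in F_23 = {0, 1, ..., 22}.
a · b ≡ 7x + 5 (mod f(x))

Multiply in F_23[x]: a(x)·b(x) = (13x + 22)·(9x + 6) = 2x^2 + 17. This has degree ≥ 2, so divide by f(x) over F_23: 2x^2 + 17 = (2)·(x^2 + 8x + 6) + (7x + 5). Hence a·b ≡ 7x + 5 (mod f). (F_23[x]/(f) is a field with 23^2 = 529 elements since f is irreducible of degree 2.)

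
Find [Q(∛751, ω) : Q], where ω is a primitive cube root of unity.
[Q(∛751, ω) : Q] = 6

[Q(∛751):Q] = 3 (min poly x^3 - 751, irreducible since 751 is not a perfect cube). [Q(ω):Q] = 2 (min poly x^2 + x + 1). Since Q(∛751) ⊂ R and ω ∉ R, we have ω ∉ Q(∛751), so x^2 + x + 1 remains irreducible over Q(∛751) and [Q(∛751, ω) : Q(∛751)] = 2. By the tower law, [Q(∛751, ω) : Q] = 3 · 2 = 6. (In fact Q(∛751, ω) is the splitting field of x^3 - 751 over Q.)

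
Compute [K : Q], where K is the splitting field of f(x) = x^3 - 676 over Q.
[K : Q] = 6

The roots of x^3 - 676 are ∛676, ω∛676, ω^2∛676 where ω = e^(2πi/3) is a primitive cube root of unity, so K = Q(∛676, ω). Now [Q(∛676):Q] = 3 (since 676 is not a perfect cube, x^3 - 676 is irreducible) and [Q(ω):Q] = 2. Both 2 and 3 divide [K:Q], and [K:Q] ≤ 3·2 = 6, so [K:Q] = 6. (Equivalently: Q(∛676) ⊂ R but ω ∉ R, so [K : Q(∛676)] = 2.)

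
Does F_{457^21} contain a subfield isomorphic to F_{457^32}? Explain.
No: F_{457^32} is not a subfield of F_{457^21}

F_{p^m} embeds in F_{p^n} iff m | n. Here 32 ∤ 21 (since 21 = 0·32 + 21 with remainder 21 ≠ 0), so F_{457^32} is not a subfield of F_{457^21}. Equivalently: if it were, the tower law would give 32 = [F_{457^32}:F_457] dividing [F_{457^21}:F_457] = 21, contradiction.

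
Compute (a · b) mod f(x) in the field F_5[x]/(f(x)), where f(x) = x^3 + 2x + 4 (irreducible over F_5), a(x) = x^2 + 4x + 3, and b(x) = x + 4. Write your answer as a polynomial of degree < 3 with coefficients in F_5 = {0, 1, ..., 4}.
a · b ≡ 3x^2 + 2x + 3 (mod f(x))

Multiply in F_5[x]: a(x)·b(x) = (x^2 + 4x + 3)·(x + 4) = x^3 + 3x^2 + 4x + 2. This has degree ≥ 3, so divide by f(x) over F_5: x^3 + 3x^2 + 4x + 2 = (1)·(x^3 + 2x + 4) + (3x^2 + 2x + 3). Hence a·b ≡ 3x^2 + 2x + 3 (mod f). (F_5[x]/(f) is a field with 5^3 = 125 elements since f is irreducible of degree 3.)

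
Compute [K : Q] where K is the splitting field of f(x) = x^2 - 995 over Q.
[K : Q] = 2

f(x) = x^2 - 995 factors as (x - √995)(x + √995). The splitting field is K = Q(√995). Since 995 is squarefree and > 1, it is not a perfect square, so x^2 - 995 is irreducible over Q and [Q(√995) : Q] = 2. Hence [K : Q] = 2.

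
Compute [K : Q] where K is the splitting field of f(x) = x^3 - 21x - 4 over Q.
[K : Q] = 6

By the rational root test, any rational root of the monic integer polynomial f(x) = x^3 - 21x - 4 must be an integer dividing the constant term -4, i.e. one of ±{1, 2, 4}. Evaluating: f(1) = -24, f(-1) = 16, f(2) = -38, f(-2) = 30, f(4) = -24, f(-4) = 16; none is 0, so f has no rational root and is therefore irreducible over Q (a cubic with no linear factor over a field is irreducible). For an irreducible cubic, the Galois group is A_3 or S_3 according as the discriminant disc(f) = -4a^3 - 27b^2 = -4·(-21)^3 - 27·(-4)^2 = 36612 is or is not a square in Q. Here disc(f) = 36612 is not a perfect square in Q, so the Galois group of f over Q is not contained in A_3 and must be all of S_3. The splitting field has degree |S_3| = 6 over Q, so [K : Q] = 6.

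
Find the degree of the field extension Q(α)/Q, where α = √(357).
[Q(α):Q] = 2

[Q(α):Q] equals the degree of the minimal polynomial of α. Here α^2 = 357 and x^2 - 357 is irreducible (d = 357 is squarefree, ≠ 1, hence not a square), so deg(m_α) = 2. Thus [Q(α):Q] = 2.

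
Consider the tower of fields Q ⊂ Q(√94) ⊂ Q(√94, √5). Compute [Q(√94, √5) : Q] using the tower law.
[Q(√94, √5) : Q] = 4

[Q(√94):Q] = 2 (min poly x^2 - 94, irreducible since 94 is squarefree > 1). For the top step, suppose √5 ∈ Q(√94), say √5 = c + d√94 with c, d ∈ Q. Squaring: 5 = c^2 + 94d^2 + 2cd√94. Since √94 ∉ Q this forces 2cd = 0. If d = 0 then √5 = c ∈ Q, contradicting 5 squarefree > 1. If c = 0 then 5 = 94d^2, so 94·5 = (94d)^2 is a perfect square in Q — but 94·5 = 470 is not a perfect square (since 94 and 5 are distinct squarefree integers). Contradiction. Hence √5 ∉ Q(√94), so x^2 - 5 stays irreducible over Q(√94) and [Q(√94, √5) : Q(√94)] = 2. By the tower law, [Q(√94, √5) : Q] = 2 · 2 = 4.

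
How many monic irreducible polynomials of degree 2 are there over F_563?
There are 158203 monic irreducible polynomials of degree 2 over F_563

Each element of F_{563^2} that lies in no proper subfield is a root of exactly one monic irreducible of degree 2 over F_563, and each such polynomial has 2 distinct roots in F_{563^2}. By Möbius inversion the count is N_563(2) = (1/2) Σ_{d|2} μ(2/d) · 563^d = (1/2)(μ(2)·563^1 + μ(1)·563^2) = 316406/2 = 158203.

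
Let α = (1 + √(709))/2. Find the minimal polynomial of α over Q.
m_α(x) = x^2 - x - 177

From 2α - 1 = √(709), squaring gives (2α - 1)^2 = 709, i.e. 4α^2 - 4α + 1 = 709, so α^2 - α + (1 - 709)/4 = 0. Since 709 ≡ 1 (mod 4), (1 - 709)/4 = -177 ∈ Z. The polynomial x^2 - x - 177 has discriminant 1 - 4·(-177) = 709, which is not a perfect square in Q (d = 709 is squarefree and ≠ 1), so x^2 - x - 177 is irreducible over Q. It is the minimal polynomial of α.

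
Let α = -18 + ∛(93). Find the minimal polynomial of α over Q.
m_α(x) = x^3 + 54x^2 + 972x + 5739

Set β = α + 18 = ∛(93), so β^3 = 93. Then (α + 18)^3 - 93 = 0, i.e. α is a root of g(x) = (x + 18)^3 - 93 = x^3 + 54x^2 + 972x + 5739. Since g(x) = h(x + 18) where h(x) = x^3 - 93, and h is irreducible over Q (because 93 is not a perfect cube, so h has no rational root, and a monic cubic with no rational root is irreducible), g is also irreducible (irreducibility is preserved under the substitution x → x + 18). Hence m_α(x) = x^3 + 54x^2 + 972x + 5739.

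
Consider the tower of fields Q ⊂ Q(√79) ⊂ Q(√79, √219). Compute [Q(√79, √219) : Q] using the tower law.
[Q(√79, √219) : Q] = 4

[Q(√79):Q] = 2 (min poly x^2 - 79, irreducible since 79 is squarefree > 1). For the top step, suppose √219 ∈ Q(√79), say √219 = c + d√79 with c, d ∈ Q. Squaring: 219 = c^2 + 79d^2 + 2cd√79. Since √79 ∉ Q this forces 2cd = 0. If d = 0 then √219 = c ∈ Q, contradicting 219 squarefree > 1. If c = 0 then 219 = 79d^2, so 79·219 = (79d)^2 is a perfect square in Q — but 79·219 = 17301 is not a perfect square (since 79 and 219 are distinct squarefree integers). Contradiction. Hence √219 ∉ Q(√79), so x^2 - 219 stays irreducible over Q(√79) and [Q(√79, √219) : Q(√79)] = 2. By the tower law, [Q(√79, √219) : Q] = 2 · 2 = 4.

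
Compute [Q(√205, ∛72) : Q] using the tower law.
[Q(√205, ∛72) : Q] = 6

Let L = Q(√205, ∛72). Since Q(√205) ⊂ L and [Q(√205):Q] = 2, the tower law gives 2 | [L:Q]. Likewise Q(∛72) ⊂ L with [Q(∛72):Q] = 3 (because 72 is not a perfect cube), so 3 | [L:Q]. As gcd(2,3) = 1, [L:Q] is divisible by 6. Conversely L is generated over Q by √205 and ∛72, so [L:Q] ≤ 2·3 = 6. Therefore [Q(√205, ∛72) : Q] = 6.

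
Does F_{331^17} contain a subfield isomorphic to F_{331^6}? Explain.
No: F_{331^6} is not a subfield of F_{331^17}

F_{p^m} embeds in F_{p^n} iff m | n. Here 6 ∤ 17 (since 17 = 2·6 + 5 with remainder 5 ≠ 0), so F_{331^6} is not a subfield of F_{331^17}. Equivalently: if it were, the tower law would give 6 = [F_{331^6}:F_331] dividing [F_{331^17}:F_331] = 17, contradiction.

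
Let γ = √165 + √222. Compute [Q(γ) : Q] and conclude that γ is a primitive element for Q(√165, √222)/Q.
[Q(γ) : Q] = 4 (equivalently, Q(γ) = Q(√165, √222))

Obviously Q(γ) ⊆ Q(√165, √222), and [Q(√165, √222):Q] = 4 (since 165, 222 are distinct squarefree integers > 1 with 36630 not a perfect square). To show equality we compute the minimal polynomial of γ. From γ = √165 + √222: γ^2 = 165 + 2√(36630) + 222 = 387 + 2√(36630), so γ^2 - 387 = 2√(36630); squaring, (γ^2 - 387)^2 = 4·36630, i.e. γ^4 - 774γ^2 + 149769 - 146520 = 0, i.e. γ^4 - 774γ^2 + 3249 = 0. So γ is a root of x^4 - 774x^2 + 3249. This polynomial is irreducible over Q: it has no rational root (each ±√165 ± √222 is irrational), and any factorization into two quadratics over Q would force √(36630) ∈ Q (pairing opposite roots) or √165, √222 ∈ Q (other pairings), all impossible. Hence [Q(γ):Q] = 4 = [Q(√165, √222):Q], so Q(γ) = Q(√165, √222).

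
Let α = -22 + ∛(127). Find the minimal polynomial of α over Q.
m_α(x) = x^3 + 66x^2 + 1452x + 10521

Set β = α + 22 = ∛(127), so β^3 = 127. Then (α + 22)^3 - 127 = 0, i.e. α is a root of g(x) = (x + 22)^3 - 127 = x^3 + 66x^2 + 1452x + 10521. Since g(x) = h(x + 22) where h(x) = x^3 - 127, and h is irreducible over Q (because 127 is not a perfect cube, so h has no rational root, and a monic cubic with no rational root is irreducible), g is also irreducible (irreducibility is preserved under the substitution x → x + 22). Hence m_α(x) = x^3 + 66x^2 + 1452x + 10521.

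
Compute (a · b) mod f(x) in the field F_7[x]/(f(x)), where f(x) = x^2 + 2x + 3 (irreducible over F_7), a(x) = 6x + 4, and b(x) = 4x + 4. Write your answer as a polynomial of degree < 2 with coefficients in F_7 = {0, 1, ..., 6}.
a · b ≡ 6x (mod f(x))

Multiply in F_7[x]: a(x)·b(x) = (6x + 4)·(4x + 4) = 3x^2 + 5x + 2. This has degree ≥ 2, so divide by f(x) over F_7: 3x^2 + 5x + 2 = (3)·(x^2 + 2x + 3) + (6x). Hence a·b ≡ 6x (mod f). (F_7[x]/(f) is a field with 7^2 = 49 elements since f is irreducible of degree 2.)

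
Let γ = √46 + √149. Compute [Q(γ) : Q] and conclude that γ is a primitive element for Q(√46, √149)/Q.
[Q(γ) : Q] = 4 (equivalently, Q(γ) = Q(√46, √149))

Obviously Q(γ) ⊆ Q(√46, √149), and [Q(√46, √149):Q] = 4 (since 46, 149 are distinct squarefree integers > 1 with 6854 not a perfect square). To show equality we compute the minimal polynomial of γ. From γ = √46 + √149: γ^2 = 46 + 2√(6854) + 149 = 195 + 2√(6854), so γ^2 - 195 = 2√(6854); squaring, (γ^2 - 195)^2 = 4·6854, i.e. γ^4 - 390γ^2 + 38025 - 27416 = 0, i.e. γ^4 - 390γ^2 + 10609 = 0. So γ is a root of x^4 - 390x^2 + 10609. This polynomial is irreducible over Q: it has no rational root (each ±√46 ± √149 is irrational), and any factorization into two quadratics over Q would force √(6854) ∈ Q (pairing opposite roots) or √46, √149 ∈ Q (other pairings), all impossible. Hence [Q(γ):Q] = 4 = [Q(√46, √149):Q], so Q(γ) = Q(√46, √149).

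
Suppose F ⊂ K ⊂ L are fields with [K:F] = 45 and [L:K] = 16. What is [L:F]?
[L:F] = 720

The tower law says that for any tower of field extensions F ⊂ K ⊂ L with finite degrees, [L:F] = [L:K] · [K:F]. Here this gives [L:F] = 16 · 45 = 720.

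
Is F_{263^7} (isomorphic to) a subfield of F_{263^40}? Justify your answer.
No: F_{263^7} is not a subfield of F_{263^40}

F_{p^m} embeds in F_{p^n} iff m | n. Here 7 ∤ 40 (since 40 = 5·7 + 5 with remainder 5 ≠ 0), so F_{263^7} is not a subfield of F_{263^40}. Equivalently: if it were, the tower law would give 7 = [F_{263^7}:F_263] dividing [F_{263^40}:F_263] = 40, contradiction.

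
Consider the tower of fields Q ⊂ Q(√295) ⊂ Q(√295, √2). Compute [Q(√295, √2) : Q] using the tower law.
[Q(√295, √2) : Q] = 4

[Q(√295):Q] = 2 (min poly x^2 - 295, irreducible since 295 is squarefree > 1). For the top step, suppose √2 ∈ Q(√295), say √2 = c + d√295 with c, d ∈ Q. Squaring: 2 = c^2 + 295d^2 + 2cd√295. Since √295 ∉ Q this forces 2cd = 0. If d = 0 then √2 = c ∈ Q, contradicting 2 squarefree > 1. If c = 0 then 2 = 295d^2, so 295·2 = (295d)^2 is a perfect square in Q — but 295·2 = 590 is not a perfect square (since 295 and 2 are distinct squarefree integers). Contradiction. Hence √2 ∉ Q(√295), so x^2 - 2 stays irreducible over Q(√295) and [Q(√295, √2) : Q(√295)] = 2. By the tower law, [Q(√295, √2) : Q] = 2 · 2 = 4.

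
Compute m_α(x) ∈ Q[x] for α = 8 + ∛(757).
m_α(x) = x^3 - 24x^2 + 192x - 1269

Set β = α - 8 = ∛(757), so β^3 = 757. Then (α - 8)^3 - 757 = 0, i.e. α is a root of g(x) = (x - 8)^3 - 757 = x^3 - 24x^2 + 192x - 1269. Since g(x) = h(x - 8) where h(x) = x^3 - 757, and h is irreducible over Q (because 757 is not a perfect cube, so h has no rational root, and a monic cubic with no rational root is irreducible), g is also irreducible (irreducibility is preserved under the substitution x → x - 8). Hence m_α(x) = x^3 - 24x^2 + 192x - 1269.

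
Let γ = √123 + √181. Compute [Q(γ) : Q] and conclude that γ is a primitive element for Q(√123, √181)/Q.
[Q(γ) : Q] = 4 (equivalently, Q(γ) = Q(√123, √181))

Obviously Q(γ) ⊆ Q(√123, √181), and [Q(√123, √181):Q] = 4 (since 123, 181 are distinct squarefree integers > 1 with 22263 not a perfect square). To show equality we compute the minimal polynomial of γ. From γ = √123 + √181: γ^2 = 123 + 2√(22263) + 181 = 304 + 2√(22263), so γ^2 - 304 = 2√(22263); squaring, (γ^2 - 304)^2 = 4·22263, i.e. γ^4 - 608γ^2 + 92416 - 89052 = 0, i.e. γ^4 - 608γ^2 + 3364 = 0. So γ is a root of x^4 - 608x^2 + 3364. This polynomial is irreducible over Q: it has no rational root (each ±√123 ± √181 is irrational), and any factorization into two quadratics over Q would force √(22263) ∈ Q (pairing opposite roots) or √123, √181 ∈ Q (other pairings), all impossible. Hence [Q(γ):Q] = 4 = [Q(√123, √181):Q], so Q(γ) = Q(√123, √181).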